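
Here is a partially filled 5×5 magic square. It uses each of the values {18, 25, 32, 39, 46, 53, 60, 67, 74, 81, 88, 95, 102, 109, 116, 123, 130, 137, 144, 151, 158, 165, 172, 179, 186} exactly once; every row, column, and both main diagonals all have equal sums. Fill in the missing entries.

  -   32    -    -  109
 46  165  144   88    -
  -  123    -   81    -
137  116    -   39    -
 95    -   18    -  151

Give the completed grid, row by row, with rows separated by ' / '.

53 32 186 130 109 / 46 165 144 88 67 / 179 123 102 81 25 / 137 116 60 39 158 / 95 74 18 172 151

The 25 entries sum to 2550, so each line sums to 2550/5 = 510.
Row 2: 46 + 165 + 144 + 88 + ? = 510, so (2,5) = 67.
Column 2 needs 510; the known cells sum to 436, so (5,2) = 74.
Anti-diagonal needs 510; the known cells sum to 408, so (3,3) = 102.
From row 5, 510 − (95 + 74 + 18 + 151) gives (5,4) = 172.
The remaining cell in column 4 is (1,4) = 510 − 380 = 130.
The remaining cell in main diagonal is (1,1) = 510 − 457 = 53.
Using row 1: 53 + 32 + 130 + 109 + ? → (1,3) = 510 − 324 = 186.
Column 1: 53 + 46 + 137 + 95 + ? = 510, so (3,1) = 179.
The remaining cell in column 3 is (4,3) = 510 − 450 = 60.
Row 3 must total 510; the given cells sum to 485, so (3,5) = 25.
Row 4 must total 510; the given cells sum to 352, so (4,5) = 158.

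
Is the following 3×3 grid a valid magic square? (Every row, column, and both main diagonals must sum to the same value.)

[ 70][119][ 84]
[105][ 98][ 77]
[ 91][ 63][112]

Row 1: 70 + 119 + 84 = 273.
Row 2: 105 + 98 + 77 = 280.
Row 3: 91 + 63 + 112 = 266.
Column 1: 70 + 105 + 91 = 266.
Column 2: 119 + 98 + 63 = 280.
Column 3: 84 + 77 + 112 = 273.
Main diagonal: 70 + 98 + 112 = 280.
Anti-diagonal: 84 + 98 + 91 = 273.

No — column 1 sums to 266 but row 1 sums to 273.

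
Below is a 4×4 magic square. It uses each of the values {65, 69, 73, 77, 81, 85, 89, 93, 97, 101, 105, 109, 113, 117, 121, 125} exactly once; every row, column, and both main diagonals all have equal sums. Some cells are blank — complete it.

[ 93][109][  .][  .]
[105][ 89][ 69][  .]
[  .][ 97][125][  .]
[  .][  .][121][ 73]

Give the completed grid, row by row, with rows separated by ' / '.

93 109 65 113 / 105 89 69 117 / 81 97 125 77 / 101 85 121 73

The 16 entries sum to 1520, so each line sums to 1520/4 = 380.
From row 2, 380 − (105 + 89 + 69) gives (2,4) = 117.
Using column 2: 109 + 89 + 97 + ? → (4,2) = 380 − 295 = 85.
Column 3: 69 + 125 + 121 + ? = 380, so (1,3) = 65.
The remaining cell in row 1 is (1,4) = 380 − 267 = 113.
Row 4 must total 380; the given cells sum to 279, so (4,1) = 101.
From column 1, 380 − (93 + 105 + 101) gives (3,1) = 81.
Column 4 must total 380; the given cells sum to 303, so (3,4) = 77.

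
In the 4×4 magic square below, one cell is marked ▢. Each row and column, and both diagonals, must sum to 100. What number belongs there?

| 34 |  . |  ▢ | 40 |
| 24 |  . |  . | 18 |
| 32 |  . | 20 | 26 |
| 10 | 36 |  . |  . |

14

Row 3 needs 100; the known cells sum to 78, so (3,2) = 22.
Using column 4: 40 + 18 + 26 + ? → (4,4) = 100 − 84 = 16.
Using main diagonal: 34 + 20 + 16 + ? → (2,2) = 100 − 70 = 30.
Anti-diagonal must total 100; the given cells sum to 72, so (2,3) = 28.
Row 4 needs 100; the known cells sum to 62, so (4,3) = 38.
From column 2, 100 − (30 + 22 + 36) gives (1,2) = 12.
Column 3: 28 + 20 + 38 + ? = 100, so (1,3) = 14.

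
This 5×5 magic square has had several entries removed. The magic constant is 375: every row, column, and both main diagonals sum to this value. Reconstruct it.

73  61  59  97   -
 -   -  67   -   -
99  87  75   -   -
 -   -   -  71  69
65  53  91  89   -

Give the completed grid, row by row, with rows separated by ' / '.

73 61 59 97 85 / 81 79 67 55 93 / 99 87 75 63 51 / 57 95 83 71 69 / 65 53 91 89 77

Row 1 needs 375; the known cells sum to 290, so (1,5) = 85.
Row 5 must total 375; the given cells sum to 298, so (5,5) = 77.
Column 3 must total 375; the given cells sum to 292, so (4,3) = 83.
From main diagonal, 375 − (73 + 75 + 71 + 77) gives (2,2) = 79.
Column 2 needs 375; the known cells sum to 280, so (4,2) = 95.
Using anti-diagonal: 85 + 75 + 95 + 65 + ? → (2,4) = 375 − 320 = 55.
Using row 4: 95 + 83 + 71 + 69 + ? → (4,1) = 375 − 318 = 57.
Column 1 must total 375; the given cells sum to 294, so (2,1) = 81.
From column 4, 375 − (97 + 55 + 71 + 89) gives (3,4) = 63.
Row 2 needs 375; the known cells sum to 282, so (2,5) = 93.
Row 3 must total 375; the given cells sum to 324, so (3,5) = 51.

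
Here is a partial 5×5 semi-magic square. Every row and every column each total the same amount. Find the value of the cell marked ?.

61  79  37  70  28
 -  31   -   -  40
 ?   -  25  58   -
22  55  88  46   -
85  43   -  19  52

Row 1 is complete and sums to 275; that is the magic constant.
Row 4 needs 275; the known cells sum to 211, so (4,5) = 64.
Row 5 needs 275; the known cells sum to 199, so (5,3) = 76.
Column 2: 79 + 31 + 55 + 43 + ? = 275, so (3,2) = 67.
Column 3: 37 + 25 + 88 + 76 + ? = 275, so (2,3) = 49.
Column 4: 70 + 58 + 46 + 19 + ? = 275, so (2,4) = 82.
Using column 5: 28 + 40 + 64 + 52 + ? → (3,5) = 275 − 184 = 91.
Row 2 must total 275; the given cells sum to 202, so (2,1) = 73.
The remaining cell in row 3 is (3,1) = 275 − 241 = 34.

34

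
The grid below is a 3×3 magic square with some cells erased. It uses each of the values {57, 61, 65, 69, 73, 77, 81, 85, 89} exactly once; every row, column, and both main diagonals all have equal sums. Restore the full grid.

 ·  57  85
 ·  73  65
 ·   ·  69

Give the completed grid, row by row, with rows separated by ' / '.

77 57 85 / 81 73 65 / 61 89 69

The 9 entries sum to 657, so each line sums to 657/3 = 219.
Using row 1: 57 + 85 + ? → (1,1) = 219 − 142 = 77.
The remaining cell in row 2 is (2,1) = 219 − 138 = 81.
Column 1 must total 219; the given cells sum to 158, so (3,1) = 61.
Column 2 needs 219; the known cells sum to 130, so (3,2) = 89.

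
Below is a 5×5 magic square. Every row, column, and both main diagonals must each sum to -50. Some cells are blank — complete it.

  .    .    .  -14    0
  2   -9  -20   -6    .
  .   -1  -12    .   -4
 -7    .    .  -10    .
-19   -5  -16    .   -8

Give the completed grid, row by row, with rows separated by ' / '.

Row 2: 2 + (-9) + (-20) + (-6) + ? = -50, so (2,5) = -17.
From row 5, -50 − (-19 + (-5) + (-16) + (-8)) gives (5,4) = -2.
Column 4 needs -50; the known cells sum to -32, so (3,4) = -18.
Column 5 needs -50; the known cells sum to -29, so (4,5) = -21.
Using main diagonal: -9 + (-12) + (-10) + (-8) + ? → (1,1) = -50 − (-39) = -11.
Anti-diagonal must total -50; the given cells sum to -37, so (4,2) = -13.
Row 3 must total -50; the given cells sum to -35, so (3,1) = -15.
The remaining cell in row 4 is (4,3) = -50 − (-51) = 1.
From column 2, -50 − (-9 + (-1) + (-13) + (-5)) gives (1,2) = -22.
Column 3 needs -50; the known cells sum to -47, so (1,3) = -3.

-11 -22 -3 -14 0 / 2 -9 -20 -6 -17 / -15 -1 -12 -18 -4 / -7 -13 1 -10 -21 / -19 -5 -16 -2 -8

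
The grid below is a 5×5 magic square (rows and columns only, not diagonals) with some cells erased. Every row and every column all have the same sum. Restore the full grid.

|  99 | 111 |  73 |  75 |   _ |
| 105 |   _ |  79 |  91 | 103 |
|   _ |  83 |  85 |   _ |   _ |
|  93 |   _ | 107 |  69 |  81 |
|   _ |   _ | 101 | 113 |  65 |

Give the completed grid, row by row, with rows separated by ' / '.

99 111 73 75 87 / 105 67 79 91 103 / 71 83 85 97 109 / 93 95 107 69 81 / 77 89 101 113 65

Column 3 is already complete: 73 + 79 + 85 + 107 + 101 = 445, so that is the magic constant.
From row 1, 445 − (99 + 111 + 73 + 75) gives (1,5) = 87.
From row 2, 445 − (105 + 79 + 91 + 103) gives (2,2) = 67.
The remaining cell in row 4 is (4,2) = 445 − 350 = 95.
The remaining cell in column 2 is (5,2) = 445 − 356 = 89.
Using column 4: 75 + 91 + 69 + 113 + ? → (3,4) = 445 − 348 = 97.
Using column 5: 87 + 103 + 81 + 65 + ? → (3,5) = 445 − 336 = 109.
Row 3 must total 445; the given cells sum to 374, so (3,1) = 71.
Row 5 needs 445; the known cells sum to 368, so (5,1) = 77.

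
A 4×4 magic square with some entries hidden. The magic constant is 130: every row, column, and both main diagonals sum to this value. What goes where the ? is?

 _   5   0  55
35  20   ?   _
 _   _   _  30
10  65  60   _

Row 1: 5 + 0 + 55 + ? = 130, so (1,1) = 70.
Row 4 needs 130; the known cells sum to 135, so (4,4) = -5.
From column 1, 130 − (70 + 35 + 10) gives (3,1) = 15.
The remaining cell in column 2 is (3,2) = 130 − 90 = 40.
From column 4, 130 − (55 + 30 + (-5)) gives (2,4) = 50.
The remaining cell in main diagonal is (3,3) = 130 − 85 = 45.
Anti-diagonal: 55 + 40 + 10 + ? = 130, so (2,3) = 25.

25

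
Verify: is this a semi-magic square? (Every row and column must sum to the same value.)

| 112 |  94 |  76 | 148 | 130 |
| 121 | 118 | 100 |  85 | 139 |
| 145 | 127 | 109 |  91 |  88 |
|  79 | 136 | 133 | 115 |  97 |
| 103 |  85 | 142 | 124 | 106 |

No — column 5 sums to 560 but column 4 sums to 563.

Row 1: 112 + 94 + 76 + 148 + 130 = 560.
Row 2: 121 + 118 + 100 + 85 + 139 = 563.
Row 3: 145 + 127 + 109 + 91 + 88 = 560.
Row 4: 79 + 136 + 133 + 115 + 97 = 560.
Row 5: 103 + 85 + 142 + 124 + 106 = 560.
Column 1: 112 + 121 + 145 + 79 + 103 = 560.
Column 2: 94 + 118 + 127 + 136 + 85 = 560.
Column 3: 76 + 100 + 109 + 133 + 142 = 560.
Column 4: 148 + 85 + 91 + 115 + 124 = 563.
Column 5: 130 + 139 + 88 + 97 + 106 = 560.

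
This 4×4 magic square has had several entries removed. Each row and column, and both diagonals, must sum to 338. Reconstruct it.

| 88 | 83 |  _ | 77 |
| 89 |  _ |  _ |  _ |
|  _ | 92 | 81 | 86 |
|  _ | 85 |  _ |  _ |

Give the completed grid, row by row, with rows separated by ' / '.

Using row 1: 88 + 83 + 77 + ? → (1,3) = 338 − 248 = 90.
From row 3, 338 − (92 + 81 + 86) gives (3,1) = 79.
Column 1 needs 338; the known cells sum to 256, so (4,1) = 82.
Using column 2: 83 + 92 + 85 + ? → (2,2) = 338 − 260 = 78.
Main diagonal must total 338; the given cells sum to 247, so (4,4) = 91.
Anti-diagonal needs 338; the known cells sum to 251, so (2,3) = 87.
Row 2: 89 + 78 + 87 + ? = 338, so (2,4) = 84.
From row 4, 338 − (82 + 85 + 91) gives (4,3) = 80.

88 83 90 77 / 89 78 87 84 / 79 92 81 86 / 82 85 80 91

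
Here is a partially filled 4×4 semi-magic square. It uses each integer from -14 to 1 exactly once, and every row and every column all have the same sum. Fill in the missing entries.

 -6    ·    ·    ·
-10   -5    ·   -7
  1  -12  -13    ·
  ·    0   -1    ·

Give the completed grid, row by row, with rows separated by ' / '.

-6 -9 -8 -3 / -10 -5 -4 -7 / 1 -12 -13 -2 / -11 0 -1 -14

The entries are -14 through 1, which sum to -104, so each line sums to -104/4 = -26.
Row 2 needs -26; the known cells sum to -22, so (2,3) = -4.
Row 3 must total -26; the given cells sum to -24, so (3,4) = -2.
Column 1: -6 + (-10) + 1 + ? = -26, so (4,1) = -11.
The remaining cell in column 2 is (1,2) = -26 − (-17) = -9.
Using column 3: -4 + (-13) + (-1) + ? → (1,3) = -26 − (-18) = -8.
Row 1 must total -26; the given cells sum to -23, so (1,4) = -3.
Row 4 must total -26; the given cells sum to -12, so (4,4) = -14.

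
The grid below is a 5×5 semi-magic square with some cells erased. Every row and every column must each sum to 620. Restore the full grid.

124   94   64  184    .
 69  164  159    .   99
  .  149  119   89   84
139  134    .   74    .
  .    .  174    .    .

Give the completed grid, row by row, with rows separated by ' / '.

Using row 1: 124 + 94 + 64 + 184 + ? → (1,5) = 620 − 466 = 154.
Row 2 must total 620; the given cells sum to 491, so (2,4) = 129.
Row 3: 149 + 119 + 89 + 84 + ? = 620, so (3,1) = 179.
From column 1, 620 − (124 + 69 + 179 + 139) gives (5,1) = 109.
Column 2 needs 620; the known cells sum to 541, so (5,2) = 79.
Column 3 needs 620; the known cells sum to 516, so (4,3) = 104.
Column 4 needs 620; the known cells sum to 476, so (5,4) = 144.
Row 4 must total 620; the given cells sum to 451, so (4,5) = 169.
The remaining cell in row 5 is (5,5) = 620 − 506 = 114.

124 94 64 184 154 / 69 164 159 129 99 / 179 149 119 89 84 / 139 134 104 74 169 / 109 79 174 144 114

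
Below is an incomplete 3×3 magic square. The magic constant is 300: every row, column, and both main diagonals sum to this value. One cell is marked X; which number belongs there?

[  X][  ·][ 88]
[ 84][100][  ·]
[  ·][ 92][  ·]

104

Row 2: 84 + 100 + ? = 300, so (2,3) = 116.
Using column 2: 100 + 92 + ? → (1,2) = 300 − 192 = 108.
The remaining cell in column 3 is (3,3) = 300 − 204 = 96.
Using main diagonal: 100 + 96 + ? → (1,1) = 300 − 196 = 104.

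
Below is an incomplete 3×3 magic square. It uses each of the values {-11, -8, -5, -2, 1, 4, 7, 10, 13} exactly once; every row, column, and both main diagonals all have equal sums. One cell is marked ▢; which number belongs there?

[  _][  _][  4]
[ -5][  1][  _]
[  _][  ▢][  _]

13

The 9 entries sum to 9, so each line sums to 9/3 = 3.
The remaining cell in row 2 is (2,3) = 3 − (-4) = 7.
From column 3, 3 − (4 + 7) gives (3,3) = -8.
Main diagonal: 1 + (-8) + ? = 3, so (1,1) = 10.
Anti-diagonal: 4 + 1 + ? = 3, so (3,1) = -2.
From row 1, 3 − (10 + 4) gives (1,2) = -11.
The remaining cell in row 3 is (3,2) = 3 − (-10) = 13.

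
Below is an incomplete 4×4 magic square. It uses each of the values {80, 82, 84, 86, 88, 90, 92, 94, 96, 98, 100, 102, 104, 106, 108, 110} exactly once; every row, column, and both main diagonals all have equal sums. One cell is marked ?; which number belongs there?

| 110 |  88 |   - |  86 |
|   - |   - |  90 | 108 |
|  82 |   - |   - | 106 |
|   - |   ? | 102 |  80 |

94

The 16 entries sum to 1520, so each line sums to 1520/4 = 380.
From row 1, 380 − (110 + 88 + 86) gives (1,3) = 96.
Column 3 needs 380; the known cells sum to 288, so (3,3) = 92.
The remaining cell in main diagonal is (2,2) = 380 − 282 = 98.
Row 2 must total 380; the given cells sum to 296, so (2,1) = 84.
Row 3 needs 380; the known cells sum to 280, so (3,2) = 100.
Using column 1: 110 + 84 + 82 + ? → (4,1) = 380 − 276 = 104.
Column 2 needs 380; the known cells sum to 286, so (4,2) = 94.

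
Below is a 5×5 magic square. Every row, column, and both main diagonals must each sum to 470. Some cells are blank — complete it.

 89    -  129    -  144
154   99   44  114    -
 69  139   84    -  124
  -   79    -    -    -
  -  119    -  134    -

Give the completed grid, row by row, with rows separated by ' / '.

89 34 129 74 144 / 154 99 44 114 59 / 69 139 84 54 124 / 109 79 149 94 39 / 49 119 64 134 104

Row 2 must total 470; the given cells sum to 411, so (2,5) = 59.
Row 3: 69 + 139 + 84 + 124 + ? = 470, so (3,4) = 54.
Using column 2: 99 + 139 + 79 + 119 + ? → (1,2) = 470 − 436 = 34.
Anti-diagonal: 144 + 114 + 84 + 79 + ? = 470, so (5,1) = 49.
Row 1 needs 470; the known cells sum to 396, so (1,4) = 74.
The remaining cell in column 1 is (4,1) = 470 − 361 = 109.
The remaining cell in column 4 is (4,4) = 470 − 376 = 94.
Main diagonal: 89 + 99 + 84 + 94 + ? = 470, so (5,5) = 104.
Row 5 must total 470; the given cells sum to 406, so (5,3) = 64.
Using column 3: 129 + 44 + 84 + 64 + ? → (4,3) = 470 − 321 = 149.
Column 5: 144 + 59 + 124 + 104 + ? = 470, so (4,5) = 39.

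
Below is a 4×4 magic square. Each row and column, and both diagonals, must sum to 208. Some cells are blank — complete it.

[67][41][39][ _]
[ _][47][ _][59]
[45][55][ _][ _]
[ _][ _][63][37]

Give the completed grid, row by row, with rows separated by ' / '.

67 41 39 61 / 53 47 49 59 / 45 55 57 51 / 43 65 63 37

Row 1: 67 + 41 + 39 + ? = 208, so (1,4) = 61.
The remaining cell in column 2 is (4,2) = 208 − 143 = 65.
Column 4 must total 208; the given cells sum to 157, so (3,4) = 51.
Main diagonal needs 208; the known cells sum to 151, so (3,3) = 57.
Row 4 needs 208; the known cells sum to 165, so (4,1) = 43.
From column 1, 208 − (67 + 45 + 43) gives (2,1) = 53.
From column 3, 208 − (39 + 57 + 63) gives (2,3) = 49.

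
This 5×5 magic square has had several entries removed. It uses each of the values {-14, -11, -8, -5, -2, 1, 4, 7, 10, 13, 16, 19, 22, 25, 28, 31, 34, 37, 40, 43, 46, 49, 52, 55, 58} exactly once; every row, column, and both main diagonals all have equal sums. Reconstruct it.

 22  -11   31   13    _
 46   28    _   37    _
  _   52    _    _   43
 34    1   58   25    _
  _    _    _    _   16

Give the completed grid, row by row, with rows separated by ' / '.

The 25 entries sum to 550, so each line sums to 550/5 = 110.
From row 1, 110 − (22 + (-11) + 31 + 13) gives (1,5) = 55.
Using row 4: 34 + 1 + 58 + 25 + ? → (4,5) = 110 − 118 = -8.
From column 2, 110 − (-11 + 28 + 52 + 1) gives (5,2) = 40.
Column 5 must total 110; the given cells sum to 106, so (2,5) = 4.
From main diagonal, 110 − (22 + 28 + 25 + 16) gives (3,3) = 19.
Anti-diagonal needs 110; the known cells sum to 112, so (5,1) = -2.
Row 2: 46 + 28 + 37 + 4 + ? = 110, so (2,3) = -5.
The remaining cell in column 1 is (3,1) = 110 − 100 = 10.
Column 3: 31 + (-5) + 19 + 58 + ? = 110, so (5,3) = 7.
From row 3, 110 − (10 + 52 + 19 + 43) gives (3,4) = -14.
Row 5: -2 + 40 + 7 + 16 + ? = 110, so (5,4) = 49.

22 -11 31 13 55 / 46 28 -5 37 4 / 10 52 19 -14 43 / 34 1 58 25 -8 / -2 40 7 49 16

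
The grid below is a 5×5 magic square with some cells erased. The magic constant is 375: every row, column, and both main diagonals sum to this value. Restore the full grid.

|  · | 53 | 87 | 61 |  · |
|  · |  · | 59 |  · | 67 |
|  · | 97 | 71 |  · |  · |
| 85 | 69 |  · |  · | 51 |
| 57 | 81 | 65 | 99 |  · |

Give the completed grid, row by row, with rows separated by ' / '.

Using row 5: 57 + 81 + 65 + 99 + ? → (5,5) = 375 − 302 = 73.
Column 2: 53 + 97 + 69 + 81 + ? = 375, so (2,2) = 75.
From column 3, 375 − (87 + 59 + 71 + 65) gives (4,3) = 93.
Row 4 must total 375; the given cells sum to 298, so (4,4) = 77.
Main diagonal needs 375; the known cells sum to 296, so (1,1) = 79.
Using row 1: 79 + 53 + 87 + 61 + ? → (1,5) = 375 − 280 = 95.
Using column 5: 95 + 67 + 51 + 73 + ? → (3,5) = 375 − 286 = 89.
Anti-diagonal: 95 + 71 + 69 + 57 + ? = 375, so (2,4) = 83.
From row 2, 375 − (75 + 59 + 83 + 67) gives (2,1) = 91.
Using column 1: 79 + 91 + 85 + 57 + ? → (3,1) = 375 − 312 = 63.
Column 4: 61 + 83 + 77 + 99 + ? = 375, so (3,4) = 55.

79 53 87 61 95 / 91 75 59 83 67 / 63 97 71 55 89 / 85 69 93 77 51 / 57 81 65 99 73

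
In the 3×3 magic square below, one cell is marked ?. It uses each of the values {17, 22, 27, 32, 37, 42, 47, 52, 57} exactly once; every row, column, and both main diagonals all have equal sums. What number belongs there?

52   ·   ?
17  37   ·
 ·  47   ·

32

The 9 entries sum to 333, so each line sums to 333/3 = 111.
Row 2 needs 111; the known cells sum to 54, so (2,3) = 57.
Column 1 must total 111; the given cells sum to 69, so (3,1) = 42.
Using column 2: 37 + 47 + ? → (1,2) = 111 − 84 = 27.
Main diagonal needs 111; the known cells sum to 89, so (3,3) = 22.
Anti-diagonal needs 111; the known cells sum to 79, so (1,3) = 32.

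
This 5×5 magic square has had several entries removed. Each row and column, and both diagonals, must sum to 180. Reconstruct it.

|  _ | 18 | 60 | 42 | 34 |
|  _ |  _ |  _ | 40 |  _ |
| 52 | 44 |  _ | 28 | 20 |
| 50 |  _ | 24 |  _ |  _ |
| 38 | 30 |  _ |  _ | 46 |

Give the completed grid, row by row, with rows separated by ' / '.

26 18 60 42 34 / 14 56 48 40 22 / 52 44 36 28 20 / 50 32 24 16 58 / 38 30 12 54 46

Row 1 needs 180; the known cells sum to 154, so (1,1) = 26.
Row 3 must total 180; the given cells sum to 144, so (3,3) = 36.
Column 1 must total 180; the given cells sum to 166, so (2,1) = 14.
From anti-diagonal, 180 − (34 + 40 + 36 + 38) gives (4,2) = 32.
The remaining cell in column 2 is (2,2) = 180 − 124 = 56.
Using main diagonal: 26 + 56 + 36 + 46 + ? → (4,4) = 180 − 164 = 16.
From row 4, 180 − (50 + 32 + 24 + 16) gives (4,5) = 58.
Column 4 must total 180; the given cells sum to 126, so (5,4) = 54.
The remaining cell in column 5 is (2,5) = 180 − 158 = 22.
Using row 2: 14 + 56 + 40 + 22 + ? → (2,3) = 180 − 132 = 48.
Using row 5: 38 + 30 + 54 + 46 + ? → (5,3) = 180 − 168 = 12.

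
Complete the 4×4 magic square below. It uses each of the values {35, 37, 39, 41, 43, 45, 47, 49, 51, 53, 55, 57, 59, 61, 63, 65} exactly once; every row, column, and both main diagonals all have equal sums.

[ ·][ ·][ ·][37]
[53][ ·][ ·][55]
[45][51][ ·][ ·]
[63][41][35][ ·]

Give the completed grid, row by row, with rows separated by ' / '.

The 16 entries sum to 800, so each line sums to 800/4 = 200.
Row 4 must total 200; the given cells sum to 139, so (4,4) = 61.
From column 1, 200 − (53 + 45 + 63) gives (1,1) = 39.
The remaining cell in column 4 is (3,4) = 200 − 153 = 47.
Anti-diagonal must total 200; the given cells sum to 151, so (2,3) = 49.
Row 2 needs 200; the known cells sum to 157, so (2,2) = 43.
Row 3 needs 200; the known cells sum to 143, so (3,3) = 57.
Using column 2: 43 + 51 + 41 + ? → (1,2) = 200 − 135 = 65.
Column 3 must total 200; the given cells sum to 141, so (1,3) = 59.

39 65 59 37 / 53 43 49 55 / 45 51 57 47 / 63 41 35 61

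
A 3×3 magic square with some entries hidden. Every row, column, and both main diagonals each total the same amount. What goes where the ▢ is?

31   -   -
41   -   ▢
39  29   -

Column 1 is complete and sums to 111; that is the magic constant.
The remaining cell in row 3 is (3,3) = 111 − 68 = 43.
The remaining cell in main diagonal is (2,2) = 111 − 74 = 37.
Anti-diagonal: 37 + 39 + ? = 111, so (1,3) = 35.
Using row 1: 31 + 35 + ? → (1,2) = 111 − 66 = 45.
Row 2: 41 + 37 + ? = 111, so (2,3) = 33.

33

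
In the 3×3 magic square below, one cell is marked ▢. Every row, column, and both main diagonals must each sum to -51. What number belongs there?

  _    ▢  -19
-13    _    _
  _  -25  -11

The remaining cell in row 3 is (3,1) = -51 − (-36) = -15.
Column 1 must total -51; the given cells sum to -28, so (1,1) = -23.
Using column 3: -19 + (-11) + ? → (2,3) = -51 − (-30) = -21.
Main diagonal needs -51; the known cells sum to -34, so (2,2) = -17.
Using row 1: -23 + (-19) + ? → (1,2) = -51 − (-42) = -9.

-9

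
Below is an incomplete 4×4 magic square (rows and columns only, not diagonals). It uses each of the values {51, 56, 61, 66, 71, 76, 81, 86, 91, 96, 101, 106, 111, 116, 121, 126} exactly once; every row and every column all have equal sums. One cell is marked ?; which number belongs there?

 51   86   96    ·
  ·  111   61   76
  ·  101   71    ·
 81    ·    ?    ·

The 16 entries sum to 1416, so each line sums to 1416/4 = 354.
Using row 1: 51 + 86 + 96 + ? → (1,4) = 354 − 233 = 121.
Row 2 must total 354; the given cells sum to 248, so (2,1) = 106.
Column 1 must total 354; the given cells sum to 238, so (3,1) = 116.
The remaining cell in column 2 is (4,2) = 354 − 298 = 56.
Column 3: 96 + 61 + 71 + ? = 354, so (4,3) = 126.

126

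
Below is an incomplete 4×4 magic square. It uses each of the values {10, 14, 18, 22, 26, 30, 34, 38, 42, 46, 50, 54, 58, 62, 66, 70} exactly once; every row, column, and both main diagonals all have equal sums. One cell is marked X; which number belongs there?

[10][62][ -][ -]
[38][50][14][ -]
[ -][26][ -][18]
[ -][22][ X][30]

The 16 entries sum to 640, so each line sums to 640/4 = 160.
Row 2 must total 160; the given cells sum to 102, so (2,4) = 58.
Column 4: 58 + 18 + 30 + ? = 160, so (1,4) = 54.
The remaining cell in main diagonal is (3,3) = 160 − 90 = 70.
Anti-diagonal must total 160; the given cells sum to 94, so (4,1) = 66.
Row 1 must total 160; the given cells sum to 126, so (1,3) = 34.
From row 3, 160 − (26 + 70 + 18) gives (3,1) = 46.
Row 4 needs 160; the known cells sum to 118, so (4,3) = 42.

42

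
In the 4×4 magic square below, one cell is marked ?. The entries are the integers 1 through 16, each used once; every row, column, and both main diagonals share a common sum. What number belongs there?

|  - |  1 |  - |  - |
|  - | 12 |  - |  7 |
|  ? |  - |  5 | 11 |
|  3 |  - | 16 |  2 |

10

The entries are 1 through 16, which sum to 136, so each line sums to 136/4 = 34.
Row 4 needs 34; the known cells sum to 21, so (4,2) = 13.
From column 2, 34 − (1 + 12 + 13) gives (3,2) = 8.
Column 4: 7 + 11 + 2 + ? = 34, so (1,4) = 14.
Main diagonal: 12 + 5 + 2 + ? = 34, so (1,1) = 15.
Using anti-diagonal: 14 + 8 + 3 + ? → (2,3) = 34 − 25 = 9.
Row 1 needs 34; the known cells sum to 30, so (1,3) = 4.
The remaining cell in row 2 is (2,1) = 34 − 28 = 6.
Using row 3: 8 + 5 + 11 + ? → (3,1) = 34 − 24 = 10.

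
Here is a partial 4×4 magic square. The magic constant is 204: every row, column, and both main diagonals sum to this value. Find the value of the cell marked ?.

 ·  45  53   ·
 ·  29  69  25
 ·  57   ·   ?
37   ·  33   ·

Row 2 must total 204; the given cells sum to 123, so (2,1) = 81.
Using column 2: 45 + 29 + 57 + ? → (4,2) = 204 − 131 = 73.
Column 3 must total 204; the given cells sum to 155, so (3,3) = 49.
Anti-diagonal must total 204; the given cells sum to 163, so (1,4) = 41.
Row 1: 45 + 53 + 41 + ? = 204, so (1,1) = 65.
The remaining cell in row 4 is (4,4) = 204 − 143 = 61.
The remaining cell in column 1 is (3,1) = 204 − 183 = 21.
Column 4 needs 204; the known cells sum to 127, so (3,4) = 77.

77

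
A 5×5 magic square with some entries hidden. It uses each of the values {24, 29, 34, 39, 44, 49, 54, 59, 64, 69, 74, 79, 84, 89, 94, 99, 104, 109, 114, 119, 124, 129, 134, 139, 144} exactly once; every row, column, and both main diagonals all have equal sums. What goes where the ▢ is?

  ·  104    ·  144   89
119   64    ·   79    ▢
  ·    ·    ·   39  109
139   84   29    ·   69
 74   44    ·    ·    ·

The 25 entries sum to 2100, so each line sums to 2100/5 = 420.
The remaining cell in row 4 is (4,4) = 420 − 321 = 99.
From column 2, 420 − (104 + 64 + 84 + 44) gives (3,2) = 124.
Column 4 needs 420; the known cells sum to 361, so (5,4) = 59.
Anti-diagonal needs 420; the known cells sum to 326, so (3,3) = 94.
Row 3 must total 420; the given cells sum to 366, so (3,1) = 54.
Using column 1: 119 + 54 + 139 + 74 + ? → (1,1) = 420 − 386 = 34.
Main diagonal needs 420; the known cells sum to 291, so (5,5) = 129.
Row 1 needs 420; the known cells sum to 371, so (1,3) = 49.
From row 5, 420 − (74 + 44 + 59 + 129) gives (5,3) = 114.
Column 3 must total 420; the given cells sum to 286, so (2,3) = 134.
From column 5, 420 − (89 + 109 + 69 + 129) gives (2,5) = 24.

24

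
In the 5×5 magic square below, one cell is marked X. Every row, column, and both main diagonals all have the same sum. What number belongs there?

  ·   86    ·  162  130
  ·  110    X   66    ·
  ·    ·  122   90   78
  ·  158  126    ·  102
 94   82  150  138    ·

98

Anti-diagonal is complete and sums to 570; that is the magic constant.
From row 5, 570 − (94 + 82 + 150 + 138) gives (5,5) = 106.
Column 2 needs 570; the known cells sum to 436, so (3,2) = 134.
Column 4 needs 570; the known cells sum to 456, so (4,4) = 114.
The remaining cell in column 5 is (2,5) = 570 − 416 = 154.
Main diagonal must total 570; the given cells sum to 452, so (1,1) = 118.
Row 1: 118 + 86 + 162 + 130 + ? = 570, so (1,3) = 74.
From row 3, 570 − (134 + 122 + 90 + 78) gives (3,1) = 146.
Row 4 needs 570; the known cells sum to 500, so (4,1) = 70.
Column 1 must total 570; the given cells sum to 428, so (2,1) = 142.
From column 3, 570 − (74 + 122 + 126 + 150) gives (2,3) = 98.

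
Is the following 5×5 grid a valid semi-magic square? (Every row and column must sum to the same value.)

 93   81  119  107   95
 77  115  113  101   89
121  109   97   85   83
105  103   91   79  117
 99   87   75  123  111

Yes

Row 1: 93 + 81 + 119 + 107 + 95 = 495.
Row 2: 77 + 115 + 113 + 101 + 89 = 495.
Row 3: 121 + 109 + 97 + 85 + 83 = 495.
Row 4: 105 + 103 + 91 + 79 + 117 = 495.
Row 5: 99 + 87 + 75 + 123 + 111 = 495.
Column 1: 93 + 77 + 121 + 105 + 99 = 495.
Column 2: 81 + 115 + 109 + 103 + 87 = 495.
Column 3: 119 + 113 + 97 + 91 + 75 = 495.
Column 4: 107 + 101 + 85 + 79 + 123 = 495.
Column 5: 95 + 89 + 83 + 117 + 111 = 495.
All lines sum to 495.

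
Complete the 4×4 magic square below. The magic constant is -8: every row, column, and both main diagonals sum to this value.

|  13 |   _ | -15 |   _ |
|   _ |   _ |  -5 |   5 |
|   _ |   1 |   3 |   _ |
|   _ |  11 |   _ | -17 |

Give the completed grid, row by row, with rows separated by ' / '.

Column 3: -15 + (-5) + 3 + ? = -8, so (4,3) = 9.
Main diagonal needs -8; the known cells sum to -1, so (2,2) = -7.
From row 2, -8 − (-7 + (-5) + 5) gives (2,1) = -1.
From row 4, -8 − (11 + 9 + (-17)) gives (4,1) = -11.
From column 1, -8 − (13 + (-1) + (-11)) gives (3,1) = -9.
The remaining cell in column 2 is (1,2) = -8 − 5 = -13.
Anti-diagonal: -5 + 1 + (-11) + ? = -8, so (1,4) = 7.
Using row 3: -9 + 1 + 3 + ? → (3,4) = -8 − (-5) = -3.

13 -13 -15 7 / -1 -7 -5 5 / -9 1 3 -3 / -11 11 9 -17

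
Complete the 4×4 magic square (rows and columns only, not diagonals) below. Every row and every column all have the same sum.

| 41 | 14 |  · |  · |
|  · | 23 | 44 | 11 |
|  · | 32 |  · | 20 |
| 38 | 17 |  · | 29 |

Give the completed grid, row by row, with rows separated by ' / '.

41 14 5 26 / 8 23 44 11 / -1 32 35 20 / 38 17 2 29

Column 2 is already complete: 14 + 23 + 32 + 17 = 86, so that is the magic constant.
Using row 2: 23 + 44 + 11 + ? → (2,1) = 86 − 78 = 8.
Using row 4: 38 + 17 + 29 + ? → (4,3) = 86 − 84 = 2.
Using column 1: 41 + 8 + 38 + ? → (3,1) = 86 − 87 = -1.
The remaining cell in column 4 is (1,4) = 86 − 60 = 26.
Using row 1: 41 + 14 + 26 + ? → (1,3) = 86 − 81 = 5.
The remaining cell in row 3 is (3,3) = 86 − 51 = 35.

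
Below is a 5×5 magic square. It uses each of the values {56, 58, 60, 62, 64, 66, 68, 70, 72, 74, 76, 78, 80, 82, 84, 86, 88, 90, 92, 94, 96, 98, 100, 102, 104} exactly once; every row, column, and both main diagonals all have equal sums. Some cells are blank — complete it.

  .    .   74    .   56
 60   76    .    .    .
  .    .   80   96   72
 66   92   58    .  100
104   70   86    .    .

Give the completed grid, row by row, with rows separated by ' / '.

82 98 74 90 56 / 60 76 102 68 94 / 88 64 80 96 72 / 66 92 58 84 100 / 104 70 86 62 78

The 25 entries sum to 2000, so each line sums to 2000/5 = 400.
Row 4: 66 + 92 + 58 + 100 + ? = 400, so (4,4) = 84.
Using column 3: 74 + 80 + 58 + 86 + ? → (2,3) = 400 − 298 = 102.
Anti-diagonal must total 400; the given cells sum to 332, so (2,4) = 68.
From row 2, 400 − (60 + 76 + 102 + 68) gives (2,5) = 94.
Column 5: 56 + 94 + 72 + 100 + ? = 400, so (5,5) = 78.
Main diagonal needs 400; the known cells sum to 318, so (1,1) = 82.
The remaining cell in row 5 is (5,4) = 400 − 338 = 62.
Column 1 needs 400; the known cells sum to 312, so (3,1) = 88.
Column 4 needs 400; the known cells sum to 310, so (1,4) = 90.
Row 1 needs 400; the known cells sum to 302, so (1,2) = 98.
Row 3 needs 400; the known cells sum to 336, so (3,2) = 64.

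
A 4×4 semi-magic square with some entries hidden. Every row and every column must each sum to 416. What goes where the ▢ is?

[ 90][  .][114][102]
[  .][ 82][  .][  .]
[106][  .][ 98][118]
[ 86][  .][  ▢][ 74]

Row 1 must total 416; the given cells sum to 306, so (1,2) = 110.
Row 3 must total 416; the given cells sum to 322, so (3,2) = 94.
Column 1 needs 416; the known cells sum to 282, so (2,1) = 134.
Column 2 needs 416; the known cells sum to 286, so (4,2) = 130.
The remaining cell in column 4 is (2,4) = 416 − 294 = 122.
The remaining cell in row 2 is (2,3) = 416 − 338 = 78.
The remaining cell in row 4 is (4,3) = 416 − 290 = 126.

126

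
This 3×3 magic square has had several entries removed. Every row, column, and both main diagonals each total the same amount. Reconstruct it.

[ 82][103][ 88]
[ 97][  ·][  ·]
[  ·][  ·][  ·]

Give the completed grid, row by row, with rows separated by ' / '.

Row 1 is already complete: 82 + 103 + 88 = 273, so that is the magic constant.
Using column 1: 82 + 97 + ? → (3,1) = 273 − 179 = 94.
The remaining cell in anti-diagonal is (2,2) = 273 − 182 = 91.
Row 2: 97 + 91 + ? = 273, so (2,3) = 85.
The remaining cell in column 2 is (3,2) = 273 − 194 = 79.
The remaining cell in column 3 is (3,3) = 273 − 173 = 100.

82 103 88 / 97 91 85 / 94 79 100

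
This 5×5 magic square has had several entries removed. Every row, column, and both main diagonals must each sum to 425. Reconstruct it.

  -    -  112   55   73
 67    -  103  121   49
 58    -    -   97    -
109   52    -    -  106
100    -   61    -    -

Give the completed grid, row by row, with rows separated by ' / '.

From row 2, 425 − (67 + 103 + 121 + 49) gives (2,2) = 85.
The remaining cell in column 1 is (1,1) = 425 − 334 = 91.
Anti-diagonal: 73 + 121 + 52 + 100 + ? = 425, so (3,3) = 79.
Row 1: 91 + 112 + 55 + 73 + ? = 425, so (1,2) = 94.
Column 3 must total 425; the given cells sum to 355, so (4,3) = 70.
Using row 4: 109 + 52 + 70 + 106 + ? → (4,4) = 425 − 337 = 88.
Using column 4: 55 + 121 + 97 + 88 + ? → (5,4) = 425 − 361 = 64.
Main diagonal must total 425; the given cells sum to 343, so (5,5) = 82.
Row 5 must total 425; the given cells sum to 307, so (5,2) = 118.
Using column 2: 94 + 85 + 52 + 118 + ? → (3,2) = 425 − 349 = 76.
Using column 5: 73 + 49 + 106 + 82 + ? → (3,5) = 425 − 310 = 115.

91 94 112 55 73 / 67 85 103 121 49 / 58 76 79 97 115 / 109 52 70 88 106 / 100 118 61 64 82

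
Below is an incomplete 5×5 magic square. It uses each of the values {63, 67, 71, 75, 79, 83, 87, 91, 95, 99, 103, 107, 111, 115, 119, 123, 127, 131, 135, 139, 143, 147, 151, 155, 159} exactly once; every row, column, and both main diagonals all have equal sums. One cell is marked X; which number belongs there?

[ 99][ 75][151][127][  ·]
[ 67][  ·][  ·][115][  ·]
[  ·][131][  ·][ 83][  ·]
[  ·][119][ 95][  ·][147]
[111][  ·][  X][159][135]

63

The 25 entries sum to 2775, so each line sums to 2775/5 = 555.
Row 1 needs 555; the known cells sum to 452, so (1,5) = 103.
Column 4: 127 + 115 + 83 + 159 + ? = 555, so (4,4) = 71.
Anti-diagonal needs 555; the known cells sum to 448, so (3,3) = 107.
Row 4: 119 + 95 + 71 + 147 + ? = 555, so (4,1) = 123.
Column 1 must total 555; the given cells sum to 400, so (3,1) = 155.
Using main diagonal: 99 + 107 + 71 + 135 + ? → (2,2) = 555 − 412 = 143.
Using row 3: 155 + 131 + 107 + 83 + ? → (3,5) = 555 − 476 = 79.
The remaining cell in column 2 is (5,2) = 555 − 468 = 87.
Column 5: 103 + 79 + 147 + 135 + ? = 555, so (2,5) = 91.
Using row 2: 67 + 143 + 115 + 91 + ? → (2,3) = 555 − 416 = 139.
Row 5 must total 555; the given cells sum to 492, so (5,3) = 63.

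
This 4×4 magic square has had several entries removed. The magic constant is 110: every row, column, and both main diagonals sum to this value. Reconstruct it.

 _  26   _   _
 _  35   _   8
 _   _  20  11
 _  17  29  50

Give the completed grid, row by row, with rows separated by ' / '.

5 26 38 41 / 44 35 23 8 / 47 32 20 11 / 14 17 29 50

Row 4: 17 + 29 + 50 + ? = 110, so (4,1) = 14.
From column 2, 110 − (26 + 35 + 17) gives (3,2) = 32.
Column 4 needs 110; the known cells sum to 69, so (1,4) = 41.
From main diagonal, 110 − (35 + 20 + 50) gives (1,1) = 5.
Using anti-diagonal: 41 + 32 + 14 + ? → (2,3) = 110 − 87 = 23.
From row 1, 110 − (5 + 26 + 41) gives (1,3) = 38.
Using row 2: 35 + 23 + 8 + ? → (2,1) = 110 − 66 = 44.
Row 3: 32 + 20 + 11 + ? = 110, so (3,1) = 47.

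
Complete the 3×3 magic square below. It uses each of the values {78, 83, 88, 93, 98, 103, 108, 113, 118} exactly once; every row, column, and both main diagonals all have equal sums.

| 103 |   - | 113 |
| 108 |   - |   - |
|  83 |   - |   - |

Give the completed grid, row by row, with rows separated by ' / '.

The 9 entries sum to 882, so each line sums to 882/3 = 294.
Row 1 needs 294; the known cells sum to 216, so (1,2) = 78.
From anti-diagonal, 294 − (113 + 83) gives (2,2) = 98.
Row 2 needs 294; the known cells sum to 206, so (2,3) = 88.
Using column 2: 78 + 98 + ? → (3,2) = 294 − 176 = 118.
Column 3 needs 294; the known cells sum to 201, so (3,3) = 93.

103 78 113 / 108 98 88 / 83 118 93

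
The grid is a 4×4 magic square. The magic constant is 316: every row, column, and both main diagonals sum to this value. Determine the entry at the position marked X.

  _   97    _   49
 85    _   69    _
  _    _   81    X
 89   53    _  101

The remaining cell in row 4 is (4,3) = 316 − 243 = 73.
Using column 3: 69 + 81 + 73 + ? → (1,3) = 316 − 223 = 93.
Using anti-diagonal: 49 + 69 + 89 + ? → (3,2) = 316 − 207 = 109.
Using row 1: 97 + 93 + 49 + ? → (1,1) = 316 − 239 = 77.
The remaining cell in column 1 is (3,1) = 316 − 251 = 65.
Column 2: 97 + 109 + 53 + ? = 316, so (2,2) = 57.
Using row 2: 85 + 57 + 69 + ? → (2,4) = 316 − 211 = 105.
From row 3, 316 − (65 + 109 + 81) gives (3,4) = 61.

61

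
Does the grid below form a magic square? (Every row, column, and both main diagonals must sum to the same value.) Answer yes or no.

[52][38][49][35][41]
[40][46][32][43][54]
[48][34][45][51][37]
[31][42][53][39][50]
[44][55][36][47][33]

Row 1: 52 + 38 + 49 + 35 + 41 = 215.
Row 2: 40 + 46 + 32 + 43 + 54 = 215.
Row 3: 48 + 34 + 45 + 51 + 37 = 215.
Row 4: 31 + 42 + 53 + 39 + 50 = 215.
Row 5: 44 + 55 + 36 + 47 + 33 = 215.
Column 1: 52 + 40 + 48 + 31 + 44 = 215.
Column 2: 38 + 46 + 34 + 42 + 55 = 215.
Column 3: 49 + 32 + 45 + 53 + 36 = 215.
Column 4: 35 + 43 + 51 + 39 + 47 = 215.
Column 5: 41 + 54 + 37 + 50 + 33 = 215.
Main diagonal: 52 + 46 + 45 + 39 + 33 = 215.
Anti-diagonal: 41 + 43 + 45 + 42 + 44 = 215.
All lines sum to 215.

Yes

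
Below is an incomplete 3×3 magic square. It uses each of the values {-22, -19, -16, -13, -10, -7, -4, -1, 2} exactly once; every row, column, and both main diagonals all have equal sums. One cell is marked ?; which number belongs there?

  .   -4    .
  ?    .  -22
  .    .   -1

The 9 entries sum to -90, so each line sums to -90/3 = -30.
Using column 3: -22 + (-1) + ? → (1,3) = -30 − (-23) = -7.
Row 1 needs -30; the known cells sum to -11, so (1,1) = -19.
Main diagonal: -19 + (-1) + ? = -30, so (2,2) = -10.
Using anti-diagonal: -7 + (-10) + ? → (3,1) = -30 − (-17) = -13.
The remaining cell in row 2 is (2,1) = -30 − (-32) = 2.

2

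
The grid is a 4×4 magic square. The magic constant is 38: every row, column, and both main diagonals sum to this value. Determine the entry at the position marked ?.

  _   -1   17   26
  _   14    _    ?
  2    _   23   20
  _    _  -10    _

-13

From row 1, 38 − (-1 + 17 + 26) gives (1,1) = -4.
Row 3: 2 + 23 + 20 + ? = 38, so (3,2) = -7.
Column 2: -1 + 14 + (-7) + ? = 38, so (4,2) = 32.
Column 3 must total 38; the given cells sum to 30, so (2,3) = 8.
Using main diagonal: -4 + 14 + 23 + ? → (4,4) = 38 − 33 = 5.
The remaining cell in anti-diagonal is (4,1) = 38 − 27 = 11.
The remaining cell in column 1 is (2,1) = 38 − 9 = 29.
Using column 4: 26 + 20 + 5 + ? → (2,4) = 38 − 51 = -13.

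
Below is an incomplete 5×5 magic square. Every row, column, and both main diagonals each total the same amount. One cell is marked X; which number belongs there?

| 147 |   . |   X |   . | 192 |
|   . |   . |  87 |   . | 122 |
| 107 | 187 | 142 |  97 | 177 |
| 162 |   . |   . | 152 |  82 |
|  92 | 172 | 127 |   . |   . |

Row 3 is complete and sums to 710; that is the magic constant.
From column 1, 710 − (147 + 107 + 162 + 92) gives (2,1) = 202.
From column 5, 710 − (192 + 122 + 177 + 82) gives (5,5) = 137.
From main diagonal, 710 − (147 + 142 + 152 + 137) gives (2,2) = 132.
From row 2, 710 − (202 + 132 + 87 + 122) gives (2,4) = 167.
Row 5 needs 710; the known cells sum to 528, so (5,4) = 182.
The remaining cell in column 4 is (1,4) = 710 − 598 = 112.
The remaining cell in anti-diagonal is (4,2) = 710 − 593 = 117.
Row 4 needs 710; the known cells sum to 513, so (4,3) = 197.
The remaining cell in column 2 is (1,2) = 710 − 608 = 102.
The remaining cell in column 3 is (1,3) = 710 − 553 = 157.

157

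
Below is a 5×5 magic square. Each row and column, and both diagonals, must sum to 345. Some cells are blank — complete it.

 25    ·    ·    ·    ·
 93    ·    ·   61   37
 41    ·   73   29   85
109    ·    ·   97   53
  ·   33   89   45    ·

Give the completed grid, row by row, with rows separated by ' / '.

25 81 57 113 69 / 93 49 105 61 37 / 41 117 73 29 85 / 109 65 21 97 53 / 77 33 89 45 101

From row 3, 345 − (41 + 73 + 29 + 85) gives (3,2) = 117.
Column 1 must total 345; the given cells sum to 268, so (5,1) = 77.
Using column 4: 61 + 29 + 97 + 45 + ? → (1,4) = 345 − 232 = 113.
Row 5 needs 345; the known cells sum to 244, so (5,5) = 101.
Column 5 must total 345; the given cells sum to 276, so (1,5) = 69.
Main diagonal needs 345; the known cells sum to 296, so (2,2) = 49.
Using anti-diagonal: 69 + 61 + 73 + 77 + ? → (4,2) = 345 − 280 = 65.
Row 2: 93 + 49 + 61 + 37 + ? = 345, so (2,3) = 105.
The remaining cell in row 4 is (4,3) = 345 − 324 = 21.
The remaining cell in column 2 is (1,2) = 345 − 264 = 81.
The remaining cell in column 3 is (1,3) = 345 − 288 = 57.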